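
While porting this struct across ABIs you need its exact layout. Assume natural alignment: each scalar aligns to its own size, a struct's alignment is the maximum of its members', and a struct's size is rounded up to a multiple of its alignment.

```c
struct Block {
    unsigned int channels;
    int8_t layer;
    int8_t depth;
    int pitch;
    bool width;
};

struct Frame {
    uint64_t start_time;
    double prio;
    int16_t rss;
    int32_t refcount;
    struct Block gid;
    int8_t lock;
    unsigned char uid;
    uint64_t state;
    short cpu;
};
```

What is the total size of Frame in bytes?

Block: 0..4  channels  (4B, 4-aligned); 4..5  layer  (1B, 1-aligned); 5..6  depth  (1B, 1-aligned); 6..8  -- padding (2B); 8..12  pitch  (4B, 4-aligned); 12..13  width  (1B, 1-aligned); 13..16  -- tail padding (3B); sizeof = 16, alignof = 4
0..8  start_time  (8B, 8-aligned)
8..16  prio  (8B, 8-aligned)
16..18  rss  (2B, 2-aligned)
18..20  -- padding (2B)
20..24  refcount  (4B, 4-aligned)
24..40  gid  (16B, 4-aligned)
40..41  lock  (1B, 1-aligned)
41..42  uid  (1B, 1-aligned)
42..48  -- padding (6B)
48..56  state  (8B, 8-aligned)
56..58  cpu  (2B, 2-aligned)
58..64  -- tail padding (6B)
sizeof = 64, alignof = 8

64 bytes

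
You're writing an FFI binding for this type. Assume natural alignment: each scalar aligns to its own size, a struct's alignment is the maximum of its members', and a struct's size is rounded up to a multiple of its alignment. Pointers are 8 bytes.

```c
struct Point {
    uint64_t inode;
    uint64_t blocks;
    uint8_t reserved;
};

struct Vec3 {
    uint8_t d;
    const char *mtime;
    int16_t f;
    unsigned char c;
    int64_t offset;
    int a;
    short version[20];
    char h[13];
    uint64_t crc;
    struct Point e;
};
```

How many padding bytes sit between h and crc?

7

Point: @0: inode [8B, align 8] → 8; @8: blocks [8B, align 8] → 16; @16: reserved [1B, align 1] → 17; +7 tail pad (align 8); size 24, align 8
@0: d [1B, align 1] → 1
+7 pad (align 8)
@8: mtime [8B, align 8] → 16
@16: f [2B, align 2] → 18
@18: c [1B, align 1] → 19
+5 pad (align 8)
@24: offset [8B, align 8] → 32
@32: a [4B, align 4] → 36
@36: version [40B, align 2] → 76
@76: h [13B, align 1] → 89
+7 pad (align 8)
@96: crc [8B, align 8] → 104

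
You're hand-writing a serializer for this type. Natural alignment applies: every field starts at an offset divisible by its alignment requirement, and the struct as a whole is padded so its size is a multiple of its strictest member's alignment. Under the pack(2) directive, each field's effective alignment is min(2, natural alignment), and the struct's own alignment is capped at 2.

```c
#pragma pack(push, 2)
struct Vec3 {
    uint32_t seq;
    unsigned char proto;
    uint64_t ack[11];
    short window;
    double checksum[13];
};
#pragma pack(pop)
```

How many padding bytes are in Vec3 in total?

1

seq at 0 (size 4, align 2) → ends 4
proto at 4 (size 1, align 1) → ends 5
pad 1 to align 2 for ack
ack at 6 (size 88, align 2) → ends 94
window at 94 (size 2, align 2) → ends 96
checksum at 96 (size 104, align 2) → ends 200
total 200 bytes, alignment 2
data bytes 199, size 200 → padding 1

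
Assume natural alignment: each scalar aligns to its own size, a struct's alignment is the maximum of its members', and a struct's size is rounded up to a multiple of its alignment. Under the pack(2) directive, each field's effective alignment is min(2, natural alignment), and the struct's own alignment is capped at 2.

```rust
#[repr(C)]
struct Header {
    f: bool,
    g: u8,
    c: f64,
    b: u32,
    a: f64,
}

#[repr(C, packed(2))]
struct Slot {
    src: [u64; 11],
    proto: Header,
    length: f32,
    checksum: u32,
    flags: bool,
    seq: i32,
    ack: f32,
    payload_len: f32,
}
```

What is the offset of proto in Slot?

Header: f at 0 (size 1, align 1) → ends 1; g at 1 (size 1, align 1) → ends 2; pad 6 to align 8 for c; c at 8 (size 8, align 8) → ends 16; b at 16 (size 4, align 4) → ends 20; pad 4 to align 8 for a; a at 24 (size 8, align 8) → ends 32; total 32 bytes, alignment 8
src at 0 (size 88, align 2) → ends 88
proto at 88 (size 32, align 2) → ends 120

88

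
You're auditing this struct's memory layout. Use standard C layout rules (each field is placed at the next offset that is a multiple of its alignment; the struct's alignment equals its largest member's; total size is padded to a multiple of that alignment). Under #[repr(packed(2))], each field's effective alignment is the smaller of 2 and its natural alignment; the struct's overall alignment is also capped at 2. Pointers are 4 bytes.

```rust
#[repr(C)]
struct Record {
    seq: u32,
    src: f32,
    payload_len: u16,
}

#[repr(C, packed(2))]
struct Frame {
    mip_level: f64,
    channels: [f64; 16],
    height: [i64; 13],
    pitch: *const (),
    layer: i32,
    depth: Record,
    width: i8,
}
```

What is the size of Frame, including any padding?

Record: seq at 0 (size 4, align 4) → ends 4; src at 4 (size 4, align 4) → ends 8; payload_len at 8 (size 2, align 2) → ends 10; tail pad 2 to reach multiple of 4; total 12 bytes, alignment 4
mip_level at 0 (size 8, align 2) → ends 8
channels at 8 (size 128, align 2) → ends 136
height at 136 (size 104, align 2) → ends 240
pitch at 240 (size 4, align 2) → ends 244
layer at 244 (size 4, align 2) → ends 248
depth at 248 (size 12, align 2) → ends 260
width at 260 (size 1, align 1) → ends 261
tail pad 1 to reach multiple of 2
total 262 bytes, alignment 2

262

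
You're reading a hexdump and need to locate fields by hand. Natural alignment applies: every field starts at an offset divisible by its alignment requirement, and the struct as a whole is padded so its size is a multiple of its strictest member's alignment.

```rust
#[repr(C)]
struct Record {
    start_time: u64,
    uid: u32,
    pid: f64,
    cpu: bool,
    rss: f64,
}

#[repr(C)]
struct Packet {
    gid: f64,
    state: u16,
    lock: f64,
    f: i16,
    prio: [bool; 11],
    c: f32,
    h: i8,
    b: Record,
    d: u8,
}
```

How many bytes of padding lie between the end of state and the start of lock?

6

Record: start_time at 0 (size 8, align 8) → ends 8; uid at 8 (size 4, align 4) → ends 12; pad 4 to align 8 for pid; pid at 16 (size 8, align 8) → ends 24; cpu at 24 (size 1, align 1) → ends 25; pad 7 to align 8 for rss; rss at 32 (size 8, align 8) → ends 40; total 40 bytes, alignment 8
gid at 0 (size 8, align 8) → ends 8
state at 8 (size 2, align 2) → ends 10
pad 6 to align 8 for lock
lock at 16 (size 8, align 8) → ends 24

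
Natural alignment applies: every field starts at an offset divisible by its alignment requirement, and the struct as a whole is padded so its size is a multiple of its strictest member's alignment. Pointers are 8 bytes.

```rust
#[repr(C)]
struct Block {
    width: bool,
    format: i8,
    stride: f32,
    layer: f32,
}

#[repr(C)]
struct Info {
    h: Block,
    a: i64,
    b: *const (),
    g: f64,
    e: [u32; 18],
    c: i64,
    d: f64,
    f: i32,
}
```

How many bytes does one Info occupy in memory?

136

Block: 0..1  width  (1B, 1-aligned); 1..2  format  (1B, 1-aligned); 2..4  -- padding (2B); 4..8  stride  (4B, 4-aligned); 8..12  layer  (4B, 4-aligned); sizeof = 12, alignof = 4
0..12  h  (12B, 4-aligned)
12..16  -- padding (4B)
16..24  a  (8B, 8-aligned)
24..32  b  (8B, 8-aligned)
32..40  g  (8B, 8-aligned)
40..112  e  (72B, 4-aligned)
112..120  c  (8B, 8-aligned)
120..128  d  (8B, 8-aligned)
128..132  f  (4B, 4-aligned)
132..136  -- tail padding (4B)
sizeof = 136, alignof = 8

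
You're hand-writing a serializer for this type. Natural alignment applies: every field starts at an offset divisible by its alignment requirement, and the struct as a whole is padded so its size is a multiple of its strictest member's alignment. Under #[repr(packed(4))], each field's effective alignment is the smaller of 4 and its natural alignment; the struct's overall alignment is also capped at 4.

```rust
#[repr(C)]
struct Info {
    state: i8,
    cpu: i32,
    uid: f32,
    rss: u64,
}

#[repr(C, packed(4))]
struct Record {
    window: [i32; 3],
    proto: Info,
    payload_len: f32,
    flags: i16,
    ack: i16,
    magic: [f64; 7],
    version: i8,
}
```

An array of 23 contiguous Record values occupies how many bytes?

Info: state at 0 (size 1, align 1) → ends 1; pad 3 to align 4 for cpu; cpu at 4 (size 4, align 4) → ends 8; uid at 8 (size 4, align 4) → ends 12; pad 4 to align 8 for rss; rss at 16 (size 8, align 8) → ends 24; total 24 bytes, alignment 8
window at 0 (size 12, align 4) → ends 12
proto at 12 (size 24, align 4) → ends 36
payload_len at 36 (size 4, align 4) → ends 40
flags at 40 (size 2, align 2) → ends 42
ack at 42 (size 2, align 2) → ends 44
magic at 44 (size 56, align 4) → ends 100
version at 100 (size 1, align 1) → ends 101
tail pad 3 to reach multiple of 4
total 104 bytes, alignment 4
array of 23: 23 × 104 = 2392

2392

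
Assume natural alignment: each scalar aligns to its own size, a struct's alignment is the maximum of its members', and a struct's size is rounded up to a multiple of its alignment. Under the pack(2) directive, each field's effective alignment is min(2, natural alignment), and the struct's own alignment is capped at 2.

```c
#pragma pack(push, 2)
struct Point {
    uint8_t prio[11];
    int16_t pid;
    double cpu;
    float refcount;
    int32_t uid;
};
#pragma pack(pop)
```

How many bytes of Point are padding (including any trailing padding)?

@0: prio [11B, align 1] → 11
+1 pad (align 2)
@12: pid [2B, align 2] → 14
@14: cpu [8B, align 2] → 22
@22: refcount [4B, align 2] → 26
@26: uid [4B, align 2] → 30
size 30, align 2
data bytes 29, size 30 → padding 1

1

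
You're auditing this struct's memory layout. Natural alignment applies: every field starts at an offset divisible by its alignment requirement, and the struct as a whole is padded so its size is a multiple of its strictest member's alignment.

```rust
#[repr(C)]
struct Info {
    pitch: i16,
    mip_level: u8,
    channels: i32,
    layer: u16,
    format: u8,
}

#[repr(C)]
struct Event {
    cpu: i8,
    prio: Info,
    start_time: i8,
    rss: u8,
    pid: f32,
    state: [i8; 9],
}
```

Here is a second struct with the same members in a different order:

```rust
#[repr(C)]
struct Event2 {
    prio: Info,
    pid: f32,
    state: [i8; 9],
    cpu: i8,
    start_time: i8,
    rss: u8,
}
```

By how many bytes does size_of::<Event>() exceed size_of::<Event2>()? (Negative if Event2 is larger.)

8

Info: @0: pitch [2B, align 2] → 2; @2: mip_level [1B, align 1] → 3; +1 pad (align 4); @4: channels [4B, align 4] → 8; @8: layer [2B, align 2] → 10; @10: format [1B, align 1] → 11; +1 tail pad (align 4); size 12, align 4
@0: cpu [1B, align 1] → 1
+3 pad (align 4)
@4: prio [12B, align 4] → 16
@16: start_time [1B, align 1] → 17
@17: rss [1B, align 1] → 18
+2 pad (align 4)
@20: pid [4B, align 4] → 24
@24: state [9B, align 1] → 33
+3 tail pad (align 4)
size 36, align 4
— Event2 —
@0: prio [12B, align 4] → 12
@12: pid [4B, align 4] → 16
@16: state [9B, align 1] → 25
@25: cpu [1B, align 1] → 26
@26: start_time [1B, align 1] → 27
@27: rss [1B, align 1] → 28
size 28, align 4
36 − 28 = 8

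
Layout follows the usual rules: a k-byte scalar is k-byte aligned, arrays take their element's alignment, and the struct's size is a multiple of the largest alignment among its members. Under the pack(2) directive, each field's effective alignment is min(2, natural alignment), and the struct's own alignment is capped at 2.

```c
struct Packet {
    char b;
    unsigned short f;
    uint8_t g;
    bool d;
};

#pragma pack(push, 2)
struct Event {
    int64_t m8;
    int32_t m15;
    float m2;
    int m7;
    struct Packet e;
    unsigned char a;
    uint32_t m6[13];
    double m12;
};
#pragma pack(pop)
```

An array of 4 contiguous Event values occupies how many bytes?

Packet: @0: b [1B, align 1] → 1; +1 pad (align 2); @2: f [2B, align 2] → 4; @4: g [1B, align 1] → 5; @5: d [1B, align 1] → 6; size 6, align 2
@0: m8 [8B, align 2] → 8
@8: m15 [4B, align 2] → 12
@12: m2 [4B, align 2] → 16
@16: m7 [4B, align 2] → 20
@20: e [6B, align 2] → 26
@26: a [1B, align 1] → 27
+1 pad (align 2)
@28: m6 [52B, align 2] → 80
@80: m12 [8B, align 2] → 88
size 88, align 2
array of 4: 4 × 88 = 352

352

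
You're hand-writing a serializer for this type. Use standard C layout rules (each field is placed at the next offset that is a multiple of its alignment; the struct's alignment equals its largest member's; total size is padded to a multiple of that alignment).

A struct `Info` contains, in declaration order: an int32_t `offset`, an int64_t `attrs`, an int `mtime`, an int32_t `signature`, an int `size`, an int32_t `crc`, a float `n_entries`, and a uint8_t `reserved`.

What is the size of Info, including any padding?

40 bytes

offset at 0 (size 4, align 4) → ends 4
pad 4 to align 8 for attrs
attrs at 8 (size 8, align 8) → ends 16
mtime at 16 (size 4, align 4) → ends 20
signature at 20 (size 4, align 4) → ends 24
size at 24 (size 4, align 4) → ends 28
crc at 28 (size 4, align 4) → ends 32
n_entries at 32 (size 4, align 4) → ends 36
reserved at 36 (size 1, align 1) → ends 37
tail pad 3 to reach multiple of 8
total 40 bytes, alignment 8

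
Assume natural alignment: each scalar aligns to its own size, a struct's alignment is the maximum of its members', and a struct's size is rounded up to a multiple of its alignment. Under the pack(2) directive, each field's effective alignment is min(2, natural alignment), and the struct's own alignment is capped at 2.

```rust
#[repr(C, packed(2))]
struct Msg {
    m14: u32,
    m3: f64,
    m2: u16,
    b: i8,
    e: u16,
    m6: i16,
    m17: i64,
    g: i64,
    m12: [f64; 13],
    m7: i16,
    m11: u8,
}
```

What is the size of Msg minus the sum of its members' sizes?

@0: m14 [4B, align 2] → 4
@4: m3 [8B, align 2] → 12
@12: m2 [2B, align 2] → 14
@14: b [1B, align 1] → 15
+1 pad (align 2)
@16: e [2B, align 2] → 18
@18: m6 [2B, align 2] → 20
@20: m17 [8B, align 2] → 28
@28: g [8B, align 2] → 36
@36: m12 [104B, align 2] → 140
@140: m7 [2B, align 2] → 142
@142: m11 [1B, align 1] → 143
+1 tail pad (align 2)
size 144, align 2
data bytes 142, size 144 → padding 2

2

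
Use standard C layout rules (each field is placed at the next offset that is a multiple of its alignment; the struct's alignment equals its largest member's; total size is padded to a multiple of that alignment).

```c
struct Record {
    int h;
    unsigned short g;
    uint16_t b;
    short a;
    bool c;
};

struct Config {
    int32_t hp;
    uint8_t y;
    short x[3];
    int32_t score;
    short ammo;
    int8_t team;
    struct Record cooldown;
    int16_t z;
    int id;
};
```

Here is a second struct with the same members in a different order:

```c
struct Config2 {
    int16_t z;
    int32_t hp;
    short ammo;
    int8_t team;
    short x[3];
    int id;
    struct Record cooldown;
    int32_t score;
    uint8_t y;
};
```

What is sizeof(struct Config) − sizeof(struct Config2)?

Record: h at 0 (size 4, align 4) → ends 4; g at 4 (size 2, align 2) → ends 6; b at 6 (size 2, align 2) → ends 8; a at 8 (size 2, align 2) → ends 10; c at 10 (size 1, align 1) → ends 11; tail pad 1 to reach multiple of 4; total 12 bytes, alignment 4
hp at 0 (size 4, align 4) → ends 4
y at 4 (size 1, align 1) → ends 5
pad 1 to align 2 for x
x at 6 (size 6, align 2) → ends 12
score at 12 (size 4, align 4) → ends 16
ammo at 16 (size 2, align 2) → ends 18
team at 18 (size 1, align 1) → ends 19
pad 1 to align 4 for cooldown
cooldown at 20 (size 12, align 4) → ends 32
z at 32 (size 2, align 2) → ends 34
pad 2 to align 4 for id
id at 36 (size 4, align 4) → ends 40
total 40 bytes, alignment 4
— Config2 —
z at 0 (size 2, align 2) → ends 2
pad 2 to align 4 for hp
hp at 4 (size 4, align 4) → ends 8
ammo at 8 (size 2, align 2) → ends 10
team at 10 (size 1, align 1) → ends 11
pad 1 to align 2 for x
x at 12 (size 6, align 2) → ends 18
pad 2 to align 4 for id
id at 20 (size 4, align 4) → ends 24
cooldown at 24 (size 12, align 4) → ends 36
score at 36 (size 4, align 4) → ends 40
y at 40 (size 1, align 1) → ends 41
tail pad 3 to reach multiple of 4
total 44 bytes, alignment 4
40 − 44 = -4

-4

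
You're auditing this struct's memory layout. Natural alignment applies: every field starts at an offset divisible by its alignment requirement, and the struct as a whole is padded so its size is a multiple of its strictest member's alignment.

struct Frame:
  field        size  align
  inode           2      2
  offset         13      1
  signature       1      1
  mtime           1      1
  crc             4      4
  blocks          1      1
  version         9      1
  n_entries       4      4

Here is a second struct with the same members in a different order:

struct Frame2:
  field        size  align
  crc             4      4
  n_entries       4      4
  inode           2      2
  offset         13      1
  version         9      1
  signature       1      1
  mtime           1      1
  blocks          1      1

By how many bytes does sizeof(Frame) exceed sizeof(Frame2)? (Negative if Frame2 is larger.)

4

@0: inode [2B, align 2] → 2
@2: offset [13B, align 1] → 15
@15: signature [1B, align 1] → 16
@16: mtime [1B, align 1] → 17
+3 pad (align 4)
@20: crc [4B, align 4] → 24
@24: blocks [1B, align 1] → 25
@25: version [9B, align 1] → 34
+2 pad (align 4)
@36: n_entries [4B, align 4] → 40
size 40, align 4
— Frame2 —
@0: crc [4B, align 4] → 4
@4: n_entries [4B, align 4] → 8
@8: inode [2B, align 2] → 10
@10: offset [13B, align 1] → 23
@23: version [9B, align 1] → 32
@32: signature [1B, align 1] → 33
@33: mtime [1B, align 1] → 34
@34: blocks [1B, align 1] → 35
+1 tail pad (align 4)
size 36, align 4
40 − 36 = 4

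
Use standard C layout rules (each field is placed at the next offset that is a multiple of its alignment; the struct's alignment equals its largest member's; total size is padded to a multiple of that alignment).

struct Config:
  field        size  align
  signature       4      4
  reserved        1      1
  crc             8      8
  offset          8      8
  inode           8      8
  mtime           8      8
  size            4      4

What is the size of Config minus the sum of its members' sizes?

7

@0: signature [4B, align 4] → 4
@4: reserved [1B, align 1] → 5
+3 pad (align 8)
@8: crc [8B, align 8] → 16
@16: offset [8B, align 8] → 24
@24: inode [8B, align 8] → 32
@32: mtime [8B, align 8] → 40
@40: size [4B, align 4] → 44
+4 tail pad (align 8)
size 48, align 8
data bytes 41, size 48 → padding 7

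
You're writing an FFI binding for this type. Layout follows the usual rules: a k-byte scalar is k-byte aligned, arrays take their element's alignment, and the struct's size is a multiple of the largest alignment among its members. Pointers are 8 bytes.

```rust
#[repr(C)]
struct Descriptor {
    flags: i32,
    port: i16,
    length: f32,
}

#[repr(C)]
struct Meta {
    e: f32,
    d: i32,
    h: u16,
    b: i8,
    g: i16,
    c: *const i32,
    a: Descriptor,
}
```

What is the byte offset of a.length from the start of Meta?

32

Descriptor: flags at 0 (size 4, align 4) → ends 4; port at 4 (size 2, align 2) → ends 6; pad 2 to align 4 for length; length at 8 (size 4, align 4) → ends 12; total 12 bytes, alignment 4
e at 0 (size 4, align 4) → ends 4
d at 4 (size 4, align 4) → ends 8
h at 8 (size 2, align 2) → ends 10
b at 10 (size 1, align 1) → ends 11
pad 1 to align 2 for g
g at 12 (size 2, align 2) → ends 14
pad 2 to align 8 for c
c at 16 (size 8, align 8) → ends 24
a at 24 (size 12, align 4) → ends 36
within Descriptor: length at 8
24 + 8 = 32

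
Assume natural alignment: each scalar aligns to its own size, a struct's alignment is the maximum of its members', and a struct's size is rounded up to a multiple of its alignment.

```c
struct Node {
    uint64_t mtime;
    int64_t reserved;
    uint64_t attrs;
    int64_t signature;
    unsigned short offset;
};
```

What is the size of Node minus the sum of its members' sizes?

6

0..8  mtime  (8B, 8-aligned)
8..16  reserved  (8B, 8-aligned)
16..24  attrs  (8B, 8-aligned)
24..32  signature  (8B, 8-aligned)
32..34  offset  (2B, 2-aligned)
34..40  -- tail padding (6B)
sizeof = 40, alignof = 8
data bytes 34, size 40 → padding 6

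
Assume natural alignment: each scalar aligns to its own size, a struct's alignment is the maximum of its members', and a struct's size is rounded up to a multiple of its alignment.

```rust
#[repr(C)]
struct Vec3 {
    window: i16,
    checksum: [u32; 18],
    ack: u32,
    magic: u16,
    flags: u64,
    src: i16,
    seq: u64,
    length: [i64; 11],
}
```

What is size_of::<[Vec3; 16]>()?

@0: window [2B, align 2] → 2
+2 pad (align 4)
@4: checksum [72B, align 4] → 76
@76: ack [4B, align 4] → 80
@80: magic [2B, align 2] → 82
+6 pad (align 8)
@88: flags [8B, align 8] → 96
@96: src [2B, align 2] → 98
+6 pad (align 8)
@104: seq [8B, align 8] → 112
@112: length [88B, align 8] → 200
size 200, align 8
array of 16: 16 × 200 = 3200

3200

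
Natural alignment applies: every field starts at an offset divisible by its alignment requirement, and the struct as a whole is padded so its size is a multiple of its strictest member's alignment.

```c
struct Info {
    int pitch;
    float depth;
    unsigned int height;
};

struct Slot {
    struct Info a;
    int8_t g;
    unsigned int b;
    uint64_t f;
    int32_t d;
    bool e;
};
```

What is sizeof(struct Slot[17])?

680

Info: pitch at 0 (size 4, align 4) → ends 4; depth at 4 (size 4, align 4) → ends 8; height at 8 (size 4, align 4) → ends 12; total 12 bytes, alignment 4
a at 0 (size 12, align 4) → ends 12
g at 12 (size 1, align 1) → ends 13
pad 3 to align 4 for b
b at 16 (size 4, align 4) → ends 20
pad 4 to align 8 for f
f at 24 (size 8, align 8) → ends 32
d at 32 (size 4, align 4) → ends 36
e at 36 (size 1, align 1) → ends 37
tail pad 3 to reach multiple of 8
total 40 bytes, alignment 8
array of 17: 17 × 40 = 680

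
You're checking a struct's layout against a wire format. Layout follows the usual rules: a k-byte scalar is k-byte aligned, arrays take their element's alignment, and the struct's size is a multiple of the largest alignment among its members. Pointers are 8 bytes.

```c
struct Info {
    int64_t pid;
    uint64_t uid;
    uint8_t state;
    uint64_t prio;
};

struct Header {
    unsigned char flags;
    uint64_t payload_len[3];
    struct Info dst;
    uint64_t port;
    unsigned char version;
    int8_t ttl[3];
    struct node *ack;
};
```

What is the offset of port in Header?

Info: @0: pid [8B, align 8] → 8; @8: uid [8B, align 8] → 16; @16: state [1B, align 1] → 17; +7 pad (align 8); @24: prio [8B, align 8] → 32; size 32, align 8
@0: flags [1B, align 1] → 1
+7 pad (align 8)
@8: payload_len [24B, align 8] → 32
@32: dst [32B, align 8] → 64
@64: port [8B, align 8] → 72

64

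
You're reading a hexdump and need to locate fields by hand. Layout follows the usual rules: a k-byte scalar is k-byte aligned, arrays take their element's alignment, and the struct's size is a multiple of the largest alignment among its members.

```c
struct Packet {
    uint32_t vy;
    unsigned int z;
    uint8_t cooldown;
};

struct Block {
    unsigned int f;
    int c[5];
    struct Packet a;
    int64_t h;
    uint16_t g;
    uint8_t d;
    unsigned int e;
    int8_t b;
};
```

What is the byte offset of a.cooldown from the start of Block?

32

Packet: 0..4  vy  (4B, 4-aligned); 4..8  z  (4B, 4-aligned); 8..9  cooldown  (1B, 1-aligned); 9..12  -- tail padding (3B); sizeof = 12, alignof = 4
0..4  f  (4B, 4-aligned)
4..24  c  (20B, 4-aligned)
24..36  a  (12B, 4-aligned)
within Packet: cooldown at 8
24 + 8 = 32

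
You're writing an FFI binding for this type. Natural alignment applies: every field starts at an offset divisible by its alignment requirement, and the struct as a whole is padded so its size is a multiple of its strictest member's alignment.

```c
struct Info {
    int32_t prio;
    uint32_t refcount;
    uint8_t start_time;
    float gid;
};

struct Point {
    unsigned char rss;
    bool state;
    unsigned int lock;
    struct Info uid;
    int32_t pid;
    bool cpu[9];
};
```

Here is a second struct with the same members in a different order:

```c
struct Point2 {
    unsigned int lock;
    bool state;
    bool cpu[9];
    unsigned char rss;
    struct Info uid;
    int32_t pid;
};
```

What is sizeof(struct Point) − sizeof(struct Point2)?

4

Info: 0..4  prio  (4B, 4-aligned); 4..8  refcount  (4B, 4-aligned); 8..9  start_time  (1B, 1-aligned); 9..12  -- padding (3B); 12..16  gid  (4B, 4-aligned); sizeof = 16, alignof = 4
0..1  rss  (1B, 1-aligned)
1..2  state  (1B, 1-aligned)
2..4  -- padding (2B)
4..8  lock  (4B, 4-aligned)
8..24  uid  (16B, 4-aligned)
24..28  pid  (4B, 4-aligned)
28..37  cpu  (9B, 1-aligned)
37..40  -- tail padding (3B)
sizeof = 40, alignof = 4
— Point2 —
0..4  lock  (4B, 4-aligned)
4..5  state  (1B, 1-aligned)
5..14  cpu  (9B, 1-aligned)
14..15  rss  (1B, 1-aligned)
15..16  -- padding (1B)
16..32  uid  (16B, 4-aligned)
32..36  pid  (4B, 4-aligned)
sizeof = 36, alignof = 4
40 − 36 = 4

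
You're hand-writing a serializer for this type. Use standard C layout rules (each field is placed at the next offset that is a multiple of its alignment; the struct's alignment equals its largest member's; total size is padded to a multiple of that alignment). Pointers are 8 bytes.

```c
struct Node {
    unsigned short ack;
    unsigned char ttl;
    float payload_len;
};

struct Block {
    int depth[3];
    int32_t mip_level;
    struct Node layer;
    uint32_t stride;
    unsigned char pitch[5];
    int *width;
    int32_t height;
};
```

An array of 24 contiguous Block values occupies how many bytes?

Node: 0..2  ack  (2B, 2-aligned); 2..3  ttl  (1B, 1-aligned); 3..4  -- padding (1B); 4..8  payload_len  (4B, 4-aligned); sizeof = 8, alignof = 4
0..12  depth  (12B, 4-aligned)
12..16  mip_level  (4B, 4-aligned)
16..24  layer  (8B, 4-aligned)
24..28  stride  (4B, 4-aligned)
28..33  pitch  (5B, 1-aligned)
33..40  -- padding (7B)
40..48  width  (8B, 8-aligned)
48..52  height  (4B, 4-aligned)
52..56  -- tail padding (4B)
sizeof = 56, alignof = 8
array of 24: 24 × 56 = 1344

1344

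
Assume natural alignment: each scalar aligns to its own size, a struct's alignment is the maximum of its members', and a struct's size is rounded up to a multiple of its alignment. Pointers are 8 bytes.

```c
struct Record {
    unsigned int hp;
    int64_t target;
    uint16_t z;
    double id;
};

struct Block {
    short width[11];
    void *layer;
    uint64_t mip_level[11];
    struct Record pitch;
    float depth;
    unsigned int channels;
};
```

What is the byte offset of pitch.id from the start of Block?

144

Record: @0: hp [4B, align 4] → 4; +4 pad (align 8); @8: target [8B, align 8] → 16; @16: z [2B, align 2] → 18; +6 pad (align 8); @24: id [8B, align 8] → 32; size 32, align 8
@0: width [22B, align 2] → 22
+2 pad (align 8)
@24: layer [8B, align 8] → 32
@32: mip_level [88B, align 8] → 120
@120: pitch [32B, align 8] → 152
within Record: id at 24
120 + 24 = 144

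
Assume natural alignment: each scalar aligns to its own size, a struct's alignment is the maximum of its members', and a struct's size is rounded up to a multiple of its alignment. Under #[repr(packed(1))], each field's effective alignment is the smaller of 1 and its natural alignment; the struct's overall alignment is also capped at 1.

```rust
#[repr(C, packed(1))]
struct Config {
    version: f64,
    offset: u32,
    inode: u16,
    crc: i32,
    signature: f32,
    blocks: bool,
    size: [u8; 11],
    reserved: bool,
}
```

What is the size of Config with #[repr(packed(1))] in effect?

35

0..8  version  (8B, 1-aligned)
8..12  offset  (4B, 1-aligned)
12..14  inode  (2B, 1-aligned)
14..18  crc  (4B, 1-aligned)
18..22  signature  (4B, 1-aligned)
22..23  blocks  (1B, 1-aligned)
23..34  size  (11B, 1-aligned)
34..35  reserved  (1B, 1-aligned)
sizeof = 35, alignof = 1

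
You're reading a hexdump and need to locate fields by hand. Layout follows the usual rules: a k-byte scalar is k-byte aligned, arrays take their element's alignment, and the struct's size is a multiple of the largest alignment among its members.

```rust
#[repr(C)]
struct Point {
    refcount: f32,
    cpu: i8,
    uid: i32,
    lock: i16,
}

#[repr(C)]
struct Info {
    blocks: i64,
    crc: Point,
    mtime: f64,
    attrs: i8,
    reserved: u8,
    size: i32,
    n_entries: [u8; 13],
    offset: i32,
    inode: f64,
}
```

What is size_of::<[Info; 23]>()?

1656

Point: @0: refcount [4B, align 4] → 4; @4: cpu [1B, align 1] → 5; +3 pad (align 4); @8: uid [4B, align 4] → 12; @12: lock [2B, align 2] → 14; +2 tail pad (align 4); size 16, align 4
@0: blocks [8B, align 8] → 8
@8: crc [16B, align 4] → 24
@24: mtime [8B, align 8] → 32
@32: attrs [1B, align 1] → 33
@33: reserved [1B, align 1] → 34
+2 pad (align 4)
@36: size [4B, align 4] → 40
@40: n_entries [13B, align 1] → 53
+3 pad (align 4)
@56: offset [4B, align 4] → 60
+4 pad (align 8)
@64: inode [8B, align 8] → 72
size 72, align 8
array of 23: 23 × 72 = 1656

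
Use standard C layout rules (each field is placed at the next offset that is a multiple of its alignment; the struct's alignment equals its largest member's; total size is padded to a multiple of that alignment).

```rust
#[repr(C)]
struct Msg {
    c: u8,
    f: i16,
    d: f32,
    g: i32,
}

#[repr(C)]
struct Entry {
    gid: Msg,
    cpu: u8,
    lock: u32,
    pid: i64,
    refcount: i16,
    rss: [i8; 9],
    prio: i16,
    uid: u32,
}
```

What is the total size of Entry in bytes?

56

Msg: 0..1  c  (1B, 1-aligned); 1..2  -- padding (1B); 2..4  f  (2B, 2-aligned); 4..8  d  (4B, 4-aligned); 8..12  g  (4B, 4-aligned); sizeof = 12, alignof = 4
0..12  gid  (12B, 4-aligned)
12..13  cpu  (1B, 1-aligned)
13..16  -- padding (3B)
16..20  lock  (4B, 4-aligned)
20..24  -- padding (4B)
24..32  pid  (8B, 8-aligned)
32..34  refcount  (2B, 2-aligned)
34..43  rss  (9B, 1-aligned)
43..44  -- padding (1B)
44..46  prio  (2B, 2-aligned)
46..48  -- padding (2B)
48..52  uid  (4B, 4-aligned)
52..56  -- tail padding (4B)
sizeof = 56, alignof = 8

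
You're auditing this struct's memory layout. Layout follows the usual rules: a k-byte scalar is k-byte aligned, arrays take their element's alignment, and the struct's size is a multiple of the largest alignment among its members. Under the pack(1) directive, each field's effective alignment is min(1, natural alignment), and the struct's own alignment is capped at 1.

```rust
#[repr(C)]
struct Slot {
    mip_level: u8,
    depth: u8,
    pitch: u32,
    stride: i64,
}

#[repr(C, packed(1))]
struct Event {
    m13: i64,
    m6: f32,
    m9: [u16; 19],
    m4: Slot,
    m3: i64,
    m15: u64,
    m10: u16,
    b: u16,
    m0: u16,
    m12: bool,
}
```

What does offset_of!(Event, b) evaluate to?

84

Slot: @0: mip_level [1B, align 1] → 1; @1: depth [1B, align 1] → 2; +2 pad (align 4); @4: pitch [4B, align 4] → 8; @8: stride [8B, align 8] → 16; size 16, align 8
@0: m13 [8B, align 1] → 8
@8: m6 [4B, align 1] → 12
@12: m9 [38B, align 1] → 50
@50: m4 [16B, align 1] → 66
@66: m3 [8B, align 1] → 74
@74: m15 [8B, align 1] → 82
@82: m10 [2B, align 1] → 84
@84: b [2B, align 1] → 86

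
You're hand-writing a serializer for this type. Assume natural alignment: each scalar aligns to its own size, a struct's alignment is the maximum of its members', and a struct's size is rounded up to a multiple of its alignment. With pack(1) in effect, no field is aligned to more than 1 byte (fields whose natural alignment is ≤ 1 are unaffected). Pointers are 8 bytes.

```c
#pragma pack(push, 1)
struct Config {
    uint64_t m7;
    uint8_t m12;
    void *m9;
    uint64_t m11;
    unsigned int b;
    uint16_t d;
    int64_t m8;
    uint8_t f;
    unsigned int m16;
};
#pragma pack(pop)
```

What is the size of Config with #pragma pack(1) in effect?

0..8  m7  (8B, 1-aligned)
8..9  m12  (1B, 1-aligned)
9..17  m9  (8B, 1-aligned)
17..25  m11  (8B, 1-aligned)
25..29  b  (4B, 1-aligned)
29..31  d  (2B, 1-aligned)
31..39  m8  (8B, 1-aligned)
39..40  f  (1B, 1-aligned)
40..44  m16  (4B, 1-aligned)
sizeof = 44, alignof = 1

44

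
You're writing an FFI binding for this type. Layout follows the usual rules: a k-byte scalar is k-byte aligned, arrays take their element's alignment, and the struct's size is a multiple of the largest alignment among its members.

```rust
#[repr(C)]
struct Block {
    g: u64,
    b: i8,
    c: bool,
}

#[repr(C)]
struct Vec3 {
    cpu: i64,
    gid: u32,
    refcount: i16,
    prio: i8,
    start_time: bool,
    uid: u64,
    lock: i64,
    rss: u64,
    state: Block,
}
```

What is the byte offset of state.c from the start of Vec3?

Block: g at 0 (size 8, align 8) → ends 8; b at 8 (size 1, align 1) → ends 9; c at 9 (size 1, align 1) → ends 10; tail pad 6 to reach multiple of 8; total 16 bytes, alignment 8
cpu at 0 (size 8, align 8) → ends 8
gid at 8 (size 4, align 4) → ends 12
refcount at 12 (size 2, align 2) → ends 14
prio at 14 (size 1, align 1) → ends 15
start_time at 15 (size 1, align 1) → ends 16
uid at 16 (size 8, align 8) → ends 24
lock at 24 (size 8, align 8) → ends 32
rss at 32 (size 8, align 8) → ends 40
state at 40 (size 16, align 8) → ends 56
within Block: c at 9
40 + 9 = 49

49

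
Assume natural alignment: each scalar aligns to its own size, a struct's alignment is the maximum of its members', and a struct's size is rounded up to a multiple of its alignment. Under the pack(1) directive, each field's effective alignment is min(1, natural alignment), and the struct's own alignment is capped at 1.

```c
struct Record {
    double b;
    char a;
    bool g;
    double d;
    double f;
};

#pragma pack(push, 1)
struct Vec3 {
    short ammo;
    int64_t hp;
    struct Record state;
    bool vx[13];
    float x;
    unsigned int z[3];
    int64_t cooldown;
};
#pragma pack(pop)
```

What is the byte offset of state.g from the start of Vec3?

19

Record: 0..8  b  (8B, 8-aligned); 8..9  a  (1B, 1-aligned); 9..10  g  (1B, 1-aligned); 10..16  -- padding (6B); 16..24  d  (8B, 8-aligned); 24..32  f  (8B, 8-aligned); sizeof = 32, alignof = 8
0..2  ammo  (2B, 1-aligned)
2..10  hp  (8B, 1-aligned)
10..42  state  (32B, 1-aligned)
within Record: g at 9
10 + 9 = 19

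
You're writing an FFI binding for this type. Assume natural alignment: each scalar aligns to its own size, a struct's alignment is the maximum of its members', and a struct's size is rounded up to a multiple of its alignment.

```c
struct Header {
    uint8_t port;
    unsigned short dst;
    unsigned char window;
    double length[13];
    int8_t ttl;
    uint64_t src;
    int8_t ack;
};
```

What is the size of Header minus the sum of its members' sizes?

port at 0 (size 1, align 1) → ends 1
pad 1 to align 2 for dst
dst at 2 (size 2, align 2) → ends 4
window at 4 (size 1, align 1) → ends 5
pad 3 to align 8 for length
length at 8 (size 104, align 8) → ends 112
ttl at 112 (size 1, align 1) → ends 113
pad 7 to align 8 for src
src at 120 (size 8, align 8) → ends 128
ack at 128 (size 1, align 1) → ends 129
tail pad 7 to reach multiple of 8
total 136 bytes, alignment 8
data bytes 118, size 136 → padding 18

18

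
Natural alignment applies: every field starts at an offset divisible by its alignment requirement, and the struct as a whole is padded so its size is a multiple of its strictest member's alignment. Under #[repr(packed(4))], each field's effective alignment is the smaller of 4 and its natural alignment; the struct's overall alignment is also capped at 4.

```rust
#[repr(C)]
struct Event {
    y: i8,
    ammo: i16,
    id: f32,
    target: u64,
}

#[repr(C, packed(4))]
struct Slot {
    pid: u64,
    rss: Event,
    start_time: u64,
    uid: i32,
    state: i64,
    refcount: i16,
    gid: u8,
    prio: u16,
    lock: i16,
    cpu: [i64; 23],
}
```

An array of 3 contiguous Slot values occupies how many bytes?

Event: y at 0 (size 1, align 1) → ends 1; pad 1 to align 2 for ammo; ammo at 2 (size 2, align 2) → ends 4; id at 4 (size 4, align 4) → ends 8; target at 8 (size 8, align 8) → ends 16; total 16 bytes, alignment 8
pid at 0 (size 8, align 4) → ends 8
rss at 8 (size 16, align 4) → ends 24
start_time at 24 (size 8, align 4) → ends 32
uid at 32 (size 4, align 4) → ends 36
state at 36 (size 8, align 4) → ends 44
refcount at 44 (size 2, align 2) → ends 46
gid at 46 (size 1, align 1) → ends 47
pad 1 to align 2 for prio
prio at 48 (size 2, align 2) → ends 50
lock at 50 (size 2, align 2) → ends 52
cpu at 52 (size 184, align 4) → ends 236
total 236 bytes, alignment 4
array of 3: 3 × 236 = 708

708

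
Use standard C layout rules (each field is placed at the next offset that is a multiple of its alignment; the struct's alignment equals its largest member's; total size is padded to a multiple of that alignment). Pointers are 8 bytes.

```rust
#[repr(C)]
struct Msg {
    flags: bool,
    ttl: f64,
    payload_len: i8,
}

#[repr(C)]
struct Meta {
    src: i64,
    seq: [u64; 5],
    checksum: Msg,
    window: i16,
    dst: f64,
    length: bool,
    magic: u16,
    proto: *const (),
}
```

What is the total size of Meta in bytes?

104

Msg: @0: flags [1B, align 1] → 1; +7 pad (align 8); @8: ttl [8B, align 8] → 16; @16: payload_len [1B, align 1] → 17; +7 tail pad (align 8); size 24, align 8
@0: src [8B, align 8] → 8
@8: seq [40B, align 8] → 48
@48: checksum [24B, align 8] → 72
@72: window [2B, align 2] → 74
+6 pad (align 8)
@80: dst [8B, align 8] → 88
@88: length [1B, align 1] → 89
+1 pad (align 2)
@90: magic [2B, align 2] → 92
+4 pad (align 8)
@96: proto [8B, align 8] → 104
size 104, align 8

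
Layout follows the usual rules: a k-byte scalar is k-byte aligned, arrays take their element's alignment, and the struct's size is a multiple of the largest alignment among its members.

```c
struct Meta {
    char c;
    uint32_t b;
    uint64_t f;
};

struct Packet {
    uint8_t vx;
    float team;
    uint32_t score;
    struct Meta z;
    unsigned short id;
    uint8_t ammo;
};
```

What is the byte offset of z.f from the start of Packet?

Meta: @0: c [1B, align 1] → 1; +3 pad (align 4); @4: b [4B, align 4] → 8; @8: f [8B, align 8] → 16; size 16, align 8
@0: vx [1B, align 1] → 1
+3 pad (align 4)
@4: team [4B, align 4] → 8
@8: score [4B, align 4] → 12
+4 pad (align 8)
@16: z [16B, align 8] → 32
within Meta: f at 8
16 + 8 = 24

24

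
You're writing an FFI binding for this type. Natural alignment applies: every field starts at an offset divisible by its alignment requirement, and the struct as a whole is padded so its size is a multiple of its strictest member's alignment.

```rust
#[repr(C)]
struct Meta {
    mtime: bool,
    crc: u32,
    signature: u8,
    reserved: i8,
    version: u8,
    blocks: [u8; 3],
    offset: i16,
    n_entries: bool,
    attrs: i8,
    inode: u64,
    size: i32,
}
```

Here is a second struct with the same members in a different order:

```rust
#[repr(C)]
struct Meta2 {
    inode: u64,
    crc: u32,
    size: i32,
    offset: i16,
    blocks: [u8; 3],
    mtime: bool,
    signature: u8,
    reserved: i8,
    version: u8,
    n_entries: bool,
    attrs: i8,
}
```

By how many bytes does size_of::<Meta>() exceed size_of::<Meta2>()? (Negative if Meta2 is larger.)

8

@0: mtime [1B, align 1] → 1
+3 pad (align 4)
@4: crc [4B, align 4] → 8
@8: signature [1B, align 1] → 9
@9: reserved [1B, align 1] → 10
@10: version [1B, align 1] → 11
@11: blocks [3B, align 1] → 14
@14: offset [2B, align 2] → 16
@16: n_entries [1B, align 1] → 17
@17: attrs [1B, align 1] → 18
+6 pad (align 8)
@24: inode [8B, align 8] → 32
@32: size [4B, align 4] → 36
+4 tail pad (align 8)
size 40, align 8
— Meta2 —
@0: inode [8B, align 8] → 8
@8: crc [4B, align 4] → 12
@12: size [4B, align 4] → 16
@16: offset [2B, align 2] → 18
@18: blocks [3B, align 1] → 21
@21: mtime [1B, align 1] → 22
@22: signature [1B, align 1] → 23
@23: reserved [1B, align 1] → 24
@24: version [1B, align 1] → 25
@25: n_entries [1B, align 1] → 26
@26: attrs [1B, align 1] → 27
+5 tail pad (align 8)
size 32, align 8
40 − 32 = 8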